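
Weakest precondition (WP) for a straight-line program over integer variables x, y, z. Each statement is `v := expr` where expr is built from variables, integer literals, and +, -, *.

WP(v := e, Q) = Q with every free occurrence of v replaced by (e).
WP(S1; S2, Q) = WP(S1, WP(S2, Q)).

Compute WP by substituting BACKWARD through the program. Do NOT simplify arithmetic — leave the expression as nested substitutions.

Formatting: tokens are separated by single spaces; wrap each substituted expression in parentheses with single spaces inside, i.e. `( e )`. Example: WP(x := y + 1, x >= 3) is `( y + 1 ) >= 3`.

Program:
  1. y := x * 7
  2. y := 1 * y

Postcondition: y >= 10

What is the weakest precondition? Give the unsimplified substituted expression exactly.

post: y >= 10
stmt 2: y := 1 * y  -- replace 1 occurrence(s) of y with (1 * y)
  => ( 1 * y ) >= 10
stmt 1: y := x * 7  -- replace 1 occurrence(s) of y with (x * 7)
  => ( 1 * ( x * 7 ) ) >= 10

Answer: ( 1 * ( x * 7 ) ) >= 10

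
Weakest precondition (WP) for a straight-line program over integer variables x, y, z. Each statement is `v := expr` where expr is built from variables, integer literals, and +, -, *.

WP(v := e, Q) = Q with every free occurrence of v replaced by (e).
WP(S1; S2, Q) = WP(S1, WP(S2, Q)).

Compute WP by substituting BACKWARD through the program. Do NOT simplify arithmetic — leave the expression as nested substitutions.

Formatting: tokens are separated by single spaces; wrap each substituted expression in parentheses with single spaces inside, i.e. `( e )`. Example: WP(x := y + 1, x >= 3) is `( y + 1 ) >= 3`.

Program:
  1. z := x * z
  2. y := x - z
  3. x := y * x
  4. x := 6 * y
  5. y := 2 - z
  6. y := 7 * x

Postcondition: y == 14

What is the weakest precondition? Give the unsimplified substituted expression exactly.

post: y == 14
stmt 6: y := 7 * x  -- replace 1 occurrence(s) of y with (7 * x)
  => ( 7 * x ) == 14
stmt 5: y := 2 - z  -- replace 0 occurrence(s) of y with (2 - z)
  => ( 7 * x ) == 14
stmt 4: x := 6 * y  -- replace 1 occurrence(s) of x with (6 * y)
  => ( 7 * ( 6 * y ) ) == 14
stmt 3: x := y * x  -- replace 0 occurrence(s) of x with (y * x)
  => ( 7 * ( 6 * y ) ) == 14
stmt 2: y := x - z  -- replace 1 occurrence(s) of y with (x - z)
  => ( 7 * ( 6 * ( x - z ) ) ) == 14
stmt 1: z := x * z  -- replace 1 occurrence(s) of z with (x * z)
  => ( 7 * ( 6 * ( x - ( x * z ) ) ) ) == 14

Answer: ( 7 * ( 6 * ( x - ( x * z ) ) ) ) == 14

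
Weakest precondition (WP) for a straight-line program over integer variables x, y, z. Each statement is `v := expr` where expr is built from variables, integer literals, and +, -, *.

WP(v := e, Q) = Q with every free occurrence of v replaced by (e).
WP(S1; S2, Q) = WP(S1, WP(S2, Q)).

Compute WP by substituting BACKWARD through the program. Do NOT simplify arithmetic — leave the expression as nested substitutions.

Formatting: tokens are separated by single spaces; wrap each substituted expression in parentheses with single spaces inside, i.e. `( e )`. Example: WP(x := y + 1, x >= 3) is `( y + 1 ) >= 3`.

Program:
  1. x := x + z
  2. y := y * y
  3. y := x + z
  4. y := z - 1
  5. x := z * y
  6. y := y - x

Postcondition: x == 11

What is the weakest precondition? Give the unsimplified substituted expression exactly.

Answer: ( z * ( z - 1 ) ) == 11

Derivation:
post: x == 11
stmt 6: y := y - x  -- replace 0 occurrence(s) of y with (y - x)
  => x == 11
stmt 5: x := z * y  -- replace 1 occurrence(s) of x with (z * y)
  => ( z * y ) == 11
stmt 4: y := z - 1  -- replace 1 occurrence(s) of y with (z - 1)
  => ( z * ( z - 1 ) ) == 11
stmt 3: y := x + z  -- replace 0 occurrence(s) of y with (x + z)
  => ( z * ( z - 1 ) ) == 11
stmt 2: y := y * y  -- replace 0 occurrence(s) of y with (y * y)
  => ( z * ( z - 1 ) ) == 11
stmt 1: x := x + z  -- replace 0 occurrence(s) of x with (x + z)
  => ( z * ( z - 1 ) ) == 11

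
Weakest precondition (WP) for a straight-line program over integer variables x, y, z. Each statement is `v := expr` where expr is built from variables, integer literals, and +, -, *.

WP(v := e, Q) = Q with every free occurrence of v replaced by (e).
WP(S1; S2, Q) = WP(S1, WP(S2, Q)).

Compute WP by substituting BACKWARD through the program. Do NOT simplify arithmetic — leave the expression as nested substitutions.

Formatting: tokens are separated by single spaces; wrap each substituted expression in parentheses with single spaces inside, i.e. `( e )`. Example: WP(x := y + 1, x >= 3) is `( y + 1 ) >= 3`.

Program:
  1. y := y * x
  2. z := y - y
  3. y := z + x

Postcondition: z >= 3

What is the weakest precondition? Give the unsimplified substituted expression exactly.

Answer: ( ( y * x ) - ( y * x ) ) >= 3

Derivation:
post: z >= 3
stmt 3: y := z + x  -- replace 0 occurrence(s) of y with (z + x)
  => z >= 3
stmt 2: z := y - y  -- replace 1 occurrence(s) of z with (y - y)
  => ( y - y ) >= 3
stmt 1: y := y * x  -- replace 2 occurrence(s) of y with (y * x)
  => ( ( y * x ) - ( y * x ) ) >= 3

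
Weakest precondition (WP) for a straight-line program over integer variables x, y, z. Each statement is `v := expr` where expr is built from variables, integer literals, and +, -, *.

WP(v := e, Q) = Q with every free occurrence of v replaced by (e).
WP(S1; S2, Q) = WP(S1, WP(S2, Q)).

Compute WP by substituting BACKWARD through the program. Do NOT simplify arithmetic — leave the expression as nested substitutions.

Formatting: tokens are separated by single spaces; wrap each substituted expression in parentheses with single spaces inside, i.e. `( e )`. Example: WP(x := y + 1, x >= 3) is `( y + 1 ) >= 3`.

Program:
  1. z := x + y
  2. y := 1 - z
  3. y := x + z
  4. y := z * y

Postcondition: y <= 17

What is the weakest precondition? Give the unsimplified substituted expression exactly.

post: y <= 17
stmt 4: y := z * y  -- replace 1 occurrence(s) of y with (z * y)
  => ( z * y ) <= 17
stmt 3: y := x + z  -- replace 1 occurrence(s) of y with (x + z)
  => ( z * ( x + z ) ) <= 17
stmt 2: y := 1 - z  -- replace 0 occurrence(s) of y with (1 - z)
  => ( z * ( x + z ) ) <= 17
stmt 1: z := x + y  -- replace 2 occurrence(s) of z with (x + y)
  => ( ( x + y ) * ( x + ( x + y ) ) ) <= 17

Answer: ( ( x + y ) * ( x + ( x + y ) ) ) <= 17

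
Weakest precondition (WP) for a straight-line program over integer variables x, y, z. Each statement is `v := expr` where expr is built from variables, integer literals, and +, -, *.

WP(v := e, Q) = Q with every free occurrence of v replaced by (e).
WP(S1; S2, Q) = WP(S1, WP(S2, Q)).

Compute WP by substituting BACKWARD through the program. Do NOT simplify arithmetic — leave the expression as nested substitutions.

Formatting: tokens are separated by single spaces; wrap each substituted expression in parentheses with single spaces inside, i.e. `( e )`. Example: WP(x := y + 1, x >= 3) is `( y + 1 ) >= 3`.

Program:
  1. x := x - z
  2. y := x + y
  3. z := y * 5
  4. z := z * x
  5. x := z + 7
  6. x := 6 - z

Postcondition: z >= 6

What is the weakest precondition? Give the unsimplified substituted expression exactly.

Answer: ( ( ( ( x - z ) + y ) * 5 ) * ( x - z ) ) >= 6

Derivation:
post: z >= 6
stmt 6: x := 6 - z  -- replace 0 occurrence(s) of x with (6 - z)
  => z >= 6
stmt 5: x := z + 7  -- replace 0 occurrence(s) of x with (z + 7)
  => z >= 6
stmt 4: z := z * x  -- replace 1 occurrence(s) of z with (z * x)
  => ( z * x ) >= 6
stmt 3: z := y * 5  -- replace 1 occurrence(s) of z with (y * 5)
  => ( ( y * 5 ) * x ) >= 6
stmt 2: y := x + y  -- replace 1 occurrence(s) of y with (x + y)
  => ( ( ( x + y ) * 5 ) * x ) >= 6
stmt 1: x := x - z  -- replace 2 occurrence(s) of x with (x - z)
  => ( ( ( ( x - z ) + y ) * 5 ) * ( x - z ) ) >= 6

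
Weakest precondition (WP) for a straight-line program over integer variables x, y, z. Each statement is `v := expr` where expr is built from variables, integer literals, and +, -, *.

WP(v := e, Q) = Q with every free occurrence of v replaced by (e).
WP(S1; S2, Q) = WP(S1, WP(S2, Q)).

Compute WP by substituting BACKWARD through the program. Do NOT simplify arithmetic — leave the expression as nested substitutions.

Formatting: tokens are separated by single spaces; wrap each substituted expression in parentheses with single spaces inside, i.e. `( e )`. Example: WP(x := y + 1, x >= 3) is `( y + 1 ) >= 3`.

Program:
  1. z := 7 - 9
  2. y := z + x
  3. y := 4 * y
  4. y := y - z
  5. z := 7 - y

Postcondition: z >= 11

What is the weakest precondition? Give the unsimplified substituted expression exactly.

post: z >= 11
stmt 5: z := 7 - y  -- replace 1 occurrence(s) of z with (7 - y)
  => ( 7 - y ) >= 11
stmt 4: y := y - z  -- replace 1 occurrence(s) of y with (y - z)
  => ( 7 - ( y - z ) ) >= 11
stmt 3: y := 4 * y  -- replace 1 occurrence(s) of y with (4 * y)
  => ( 7 - ( ( 4 * y ) - z ) ) >= 11
stmt 2: y := z + x  -- replace 1 occurrence(s) of y with (z + x)
  => ( 7 - ( ( 4 * ( z + x ) ) - z ) ) >= 11
stmt 1: z := 7 - 9  -- replace 2 occurrence(s) of z with (7 - 9)
  => ( 7 - ( ( 4 * ( ( 7 - 9 ) + x ) ) - ( 7 - 9 ) ) ) >= 11

Answer: ( 7 - ( ( 4 * ( ( 7 - 9 ) + x ) ) - ( 7 - 9 ) ) ) >= 11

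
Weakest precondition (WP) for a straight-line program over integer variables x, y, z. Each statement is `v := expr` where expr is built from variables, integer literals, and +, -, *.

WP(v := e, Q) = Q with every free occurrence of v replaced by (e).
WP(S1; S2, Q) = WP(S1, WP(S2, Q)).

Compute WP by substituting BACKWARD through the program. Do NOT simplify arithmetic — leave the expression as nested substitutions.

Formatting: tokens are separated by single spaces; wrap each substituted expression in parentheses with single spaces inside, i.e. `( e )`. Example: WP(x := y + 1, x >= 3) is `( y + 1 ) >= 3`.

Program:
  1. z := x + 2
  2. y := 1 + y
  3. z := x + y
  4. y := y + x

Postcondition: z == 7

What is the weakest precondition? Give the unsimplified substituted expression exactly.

Answer: ( x + ( 1 + y ) ) == 7

Derivation:
post: z == 7
stmt 4: y := y + x  -- replace 0 occurrence(s) of y with (y + x)
  => z == 7
stmt 3: z := x + y  -- replace 1 occurrence(s) of z with (x + y)
  => ( x + y ) == 7
stmt 2: y := 1 + y  -- replace 1 occurrence(s) of y with (1 + y)
  => ( x + ( 1 + y ) ) == 7
stmt 1: z := x + 2  -- replace 0 occurrence(s) of z with (x + 2)
  => ( x + ( 1 + y ) ) == 7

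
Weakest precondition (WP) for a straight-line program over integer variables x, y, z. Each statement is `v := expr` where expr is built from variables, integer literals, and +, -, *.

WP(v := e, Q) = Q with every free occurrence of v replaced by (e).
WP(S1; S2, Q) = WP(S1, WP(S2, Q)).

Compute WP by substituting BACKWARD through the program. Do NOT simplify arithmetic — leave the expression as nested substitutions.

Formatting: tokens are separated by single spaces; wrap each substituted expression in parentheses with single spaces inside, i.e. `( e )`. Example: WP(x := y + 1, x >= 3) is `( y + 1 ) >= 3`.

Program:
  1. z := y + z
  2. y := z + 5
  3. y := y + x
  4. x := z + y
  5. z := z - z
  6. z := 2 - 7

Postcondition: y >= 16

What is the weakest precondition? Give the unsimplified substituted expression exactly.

Answer: ( ( ( y + z ) + 5 ) + x ) >= 16

Derivation:
post: y >= 16
stmt 6: z := 2 - 7  -- replace 0 occurrence(s) of z with (2 - 7)
  => y >= 16
stmt 5: z := z - z  -- replace 0 occurrence(s) of z with (z - z)
  => y >= 16
stmt 4: x := z + y  -- replace 0 occurrence(s) of x with (z + y)
  => y >= 16
stmt 3: y := y + x  -- replace 1 occurrence(s) of y with (y + x)
  => ( y + x ) >= 16
stmt 2: y := z + 5  -- replace 1 occurrence(s) of y with (z + 5)
  => ( ( z + 5 ) + x ) >= 16
stmt 1: z := y + z  -- replace 1 occurrence(s) of z with (y + z)
  => ( ( ( y + z ) + 5 ) + x ) >= 16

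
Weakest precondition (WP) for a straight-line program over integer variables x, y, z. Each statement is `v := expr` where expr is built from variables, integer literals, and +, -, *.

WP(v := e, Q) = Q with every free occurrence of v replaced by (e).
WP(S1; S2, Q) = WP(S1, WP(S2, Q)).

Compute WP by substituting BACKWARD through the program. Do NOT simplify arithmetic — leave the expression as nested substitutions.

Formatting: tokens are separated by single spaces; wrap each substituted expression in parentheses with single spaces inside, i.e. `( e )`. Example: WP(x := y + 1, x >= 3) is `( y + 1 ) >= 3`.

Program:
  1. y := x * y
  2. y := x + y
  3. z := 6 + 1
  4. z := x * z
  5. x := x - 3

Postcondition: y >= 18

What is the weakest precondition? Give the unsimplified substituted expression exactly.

post: y >= 18
stmt 5: x := x - 3  -- replace 0 occurrence(s) of x with (x - 3)
  => y >= 18
stmt 4: z := x * z  -- replace 0 occurrence(s) of z with (x * z)
  => y >= 18
stmt 3: z := 6 + 1  -- replace 0 occurrence(s) of z with (6 + 1)
  => y >= 18
stmt 2: y := x + y  -- replace 1 occurrence(s) of y with (x + y)
  => ( x + y ) >= 18
stmt 1: y := x * y  -- replace 1 occurrence(s) of y with (x * y)
  => ( x + ( x * y ) ) >= 18

Answer: ( x + ( x * y ) ) >= 18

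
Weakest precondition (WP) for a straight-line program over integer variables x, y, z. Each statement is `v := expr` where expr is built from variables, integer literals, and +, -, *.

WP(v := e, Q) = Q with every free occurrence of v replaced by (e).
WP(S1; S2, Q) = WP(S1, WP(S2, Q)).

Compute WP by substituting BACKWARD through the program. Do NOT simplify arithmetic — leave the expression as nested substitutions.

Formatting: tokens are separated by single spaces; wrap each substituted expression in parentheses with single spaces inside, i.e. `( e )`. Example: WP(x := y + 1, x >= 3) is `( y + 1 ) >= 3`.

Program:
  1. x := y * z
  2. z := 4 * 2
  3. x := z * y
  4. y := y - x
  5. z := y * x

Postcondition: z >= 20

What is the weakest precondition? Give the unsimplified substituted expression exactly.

Answer: ( ( y - ( ( 4 * 2 ) * y ) ) * ( ( 4 * 2 ) * y ) ) >= 20

Derivation:
post: z >= 20
stmt 5: z := y * x  -- replace 1 occurrence(s) of z with (y * x)
  => ( y * x ) >= 20
stmt 4: y := y - x  -- replace 1 occurrence(s) of y with (y - x)
  => ( ( y - x ) * x ) >= 20
stmt 3: x := z * y  -- replace 2 occurrence(s) of x with (z * y)
  => ( ( y - ( z * y ) ) * ( z * y ) ) >= 20
stmt 2: z := 4 * 2  -- replace 2 occurrence(s) of z with (4 * 2)
  => ( ( y - ( ( 4 * 2 ) * y ) ) * ( ( 4 * 2 ) * y ) ) >= 20
stmt 1: x := y * z  -- replace 0 occurrence(s) of x with (y * z)
  => ( ( y - ( ( 4 * 2 ) * y ) ) * ( ( 4 * 2 ) * y ) ) >= 20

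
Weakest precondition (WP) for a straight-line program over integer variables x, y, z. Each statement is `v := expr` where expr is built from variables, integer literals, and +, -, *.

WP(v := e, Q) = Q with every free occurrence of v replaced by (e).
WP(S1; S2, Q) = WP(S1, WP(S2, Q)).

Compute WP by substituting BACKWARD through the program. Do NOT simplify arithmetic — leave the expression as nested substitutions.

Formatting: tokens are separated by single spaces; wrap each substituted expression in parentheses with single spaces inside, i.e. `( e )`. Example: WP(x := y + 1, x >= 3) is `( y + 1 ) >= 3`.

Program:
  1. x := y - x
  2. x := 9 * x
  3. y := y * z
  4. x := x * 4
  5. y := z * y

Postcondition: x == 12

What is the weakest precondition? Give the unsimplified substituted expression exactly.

post: x == 12
stmt 5: y := z * y  -- replace 0 occurrence(s) of y with (z * y)
  => x == 12
stmt 4: x := x * 4  -- replace 1 occurrence(s) of x with (x * 4)
  => ( x * 4 ) == 12
stmt 3: y := y * z  -- replace 0 occurrence(s) of y with (y * z)
  => ( x * 4 ) == 12
stmt 2: x := 9 * x  -- replace 1 occurrence(s) of x with (9 * x)
  => ( ( 9 * x ) * 4 ) == 12
stmt 1: x := y - x  -- replace 1 occurrence(s) of x with (y - x)
  => ( ( 9 * ( y - x ) ) * 4 ) == 12

Answer: ( ( 9 * ( y - x ) ) * 4 ) == 12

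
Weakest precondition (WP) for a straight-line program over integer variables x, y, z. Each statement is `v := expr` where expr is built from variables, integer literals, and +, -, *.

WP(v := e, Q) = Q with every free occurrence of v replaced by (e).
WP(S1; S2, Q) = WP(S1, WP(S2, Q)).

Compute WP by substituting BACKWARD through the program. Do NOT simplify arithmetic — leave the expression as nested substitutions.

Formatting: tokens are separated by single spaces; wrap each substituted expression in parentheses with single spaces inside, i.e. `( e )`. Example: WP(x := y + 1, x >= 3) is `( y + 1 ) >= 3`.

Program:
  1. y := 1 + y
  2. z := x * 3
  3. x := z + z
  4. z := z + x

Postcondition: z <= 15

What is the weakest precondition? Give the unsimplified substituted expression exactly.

post: z <= 15
stmt 4: z := z + x  -- replace 1 occurrence(s) of z with (z + x)
  => ( z + x ) <= 15
stmt 3: x := z + z  -- replace 1 occurrence(s) of x with (z + z)
  => ( z + ( z + z ) ) <= 15
stmt 2: z := x * 3  -- replace 3 occurrence(s) of z with (x * 3)
  => ( ( x * 3 ) + ( ( x * 3 ) + ( x * 3 ) ) ) <= 15
stmt 1: y := 1 + y  -- replace 0 occurrence(s) of y with (1 + y)
  => ( ( x * 3 ) + ( ( x * 3 ) + ( x * 3 ) ) ) <= 15

Answer: ( ( x * 3 ) + ( ( x * 3 ) + ( x * 3 ) ) ) <= 15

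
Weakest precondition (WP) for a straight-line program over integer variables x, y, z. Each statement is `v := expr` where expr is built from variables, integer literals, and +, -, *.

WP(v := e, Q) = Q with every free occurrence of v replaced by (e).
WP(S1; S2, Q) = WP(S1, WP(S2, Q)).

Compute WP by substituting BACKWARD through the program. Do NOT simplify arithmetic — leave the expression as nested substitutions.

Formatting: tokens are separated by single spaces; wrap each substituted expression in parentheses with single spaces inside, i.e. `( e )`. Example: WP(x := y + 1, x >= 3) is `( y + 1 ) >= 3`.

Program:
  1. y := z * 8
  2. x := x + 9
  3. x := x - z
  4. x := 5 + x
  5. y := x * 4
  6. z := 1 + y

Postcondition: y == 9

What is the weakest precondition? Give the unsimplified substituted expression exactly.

Answer: ( ( 5 + ( ( x + 9 ) - z ) ) * 4 ) == 9

Derivation:
post: y == 9
stmt 6: z := 1 + y  -- replace 0 occurrence(s) of z with (1 + y)
  => y == 9
stmt 5: y := x * 4  -- replace 1 occurrence(s) of y with (x * 4)
  => ( x * 4 ) == 9
stmt 4: x := 5 + x  -- replace 1 occurrence(s) of x with (5 + x)
  => ( ( 5 + x ) * 4 ) == 9
stmt 3: x := x - z  -- replace 1 occurrence(s) of x with (x - z)
  => ( ( 5 + ( x - z ) ) * 4 ) == 9
stmt 2: x := x + 9  -- replace 1 occurrence(s) of x with (x + 9)
  => ( ( 5 + ( ( x + 9 ) - z ) ) * 4 ) == 9
stmt 1: y := z * 8  -- replace 0 occurrence(s) of y with (z * 8)
  => ( ( 5 + ( ( x + 9 ) - z ) ) * 4 ) == 9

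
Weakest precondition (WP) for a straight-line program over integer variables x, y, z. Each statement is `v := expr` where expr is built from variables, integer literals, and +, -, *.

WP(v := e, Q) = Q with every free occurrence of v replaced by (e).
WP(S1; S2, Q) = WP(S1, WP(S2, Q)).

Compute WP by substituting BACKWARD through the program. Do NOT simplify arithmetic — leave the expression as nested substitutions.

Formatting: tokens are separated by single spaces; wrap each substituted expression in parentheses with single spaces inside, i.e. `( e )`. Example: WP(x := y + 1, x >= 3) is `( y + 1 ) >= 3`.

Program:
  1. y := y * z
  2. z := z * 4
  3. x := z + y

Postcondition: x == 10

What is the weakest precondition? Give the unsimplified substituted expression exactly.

post: x == 10
stmt 3: x := z + y  -- replace 1 occurrence(s) of x with (z + y)
  => ( z + y ) == 10
stmt 2: z := z * 4  -- replace 1 occurrence(s) of z with (z * 4)
  => ( ( z * 4 ) + y ) == 10
stmt 1: y := y * z  -- replace 1 occurrence(s) of y with (y * z)
  => ( ( z * 4 ) + ( y * z ) ) == 10

Answer: ( ( z * 4 ) + ( y * z ) ) == 10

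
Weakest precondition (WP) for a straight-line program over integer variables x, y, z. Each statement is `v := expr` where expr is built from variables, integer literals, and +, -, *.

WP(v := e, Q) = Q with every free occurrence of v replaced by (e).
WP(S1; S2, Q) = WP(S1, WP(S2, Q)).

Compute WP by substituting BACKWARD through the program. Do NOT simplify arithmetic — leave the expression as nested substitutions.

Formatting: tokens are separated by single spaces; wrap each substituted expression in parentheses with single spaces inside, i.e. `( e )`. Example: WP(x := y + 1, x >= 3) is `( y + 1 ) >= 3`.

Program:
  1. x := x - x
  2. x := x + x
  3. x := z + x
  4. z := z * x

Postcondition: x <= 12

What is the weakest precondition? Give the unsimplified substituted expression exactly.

post: x <= 12
stmt 4: z := z * x  -- replace 0 occurrence(s) of z with (z * x)
  => x <= 12
stmt 3: x := z + x  -- replace 1 occurrence(s) of x with (z + x)
  => ( z + x ) <= 12
stmt 2: x := x + x  -- replace 1 occurrence(s) of x with (x + x)
  => ( z + ( x + x ) ) <= 12
stmt 1: x := x - x  -- replace 2 occurrence(s) of x with (x - x)
  => ( z + ( ( x - x ) + ( x - x ) ) ) <= 12

Answer: ( z + ( ( x - x ) + ( x - x ) ) ) <= 12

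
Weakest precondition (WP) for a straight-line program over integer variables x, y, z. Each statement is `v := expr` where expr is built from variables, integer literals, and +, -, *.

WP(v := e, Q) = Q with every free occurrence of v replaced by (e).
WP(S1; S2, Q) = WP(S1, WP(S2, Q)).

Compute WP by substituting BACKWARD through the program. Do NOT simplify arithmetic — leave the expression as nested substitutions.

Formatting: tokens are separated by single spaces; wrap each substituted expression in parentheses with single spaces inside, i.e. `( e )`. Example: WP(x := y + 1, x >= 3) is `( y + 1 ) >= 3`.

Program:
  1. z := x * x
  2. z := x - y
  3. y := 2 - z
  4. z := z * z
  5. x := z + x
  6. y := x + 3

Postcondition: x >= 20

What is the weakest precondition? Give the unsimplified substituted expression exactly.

post: x >= 20
stmt 6: y := x + 3  -- replace 0 occurrence(s) of y with (x + 3)
  => x >= 20
stmt 5: x := z + x  -- replace 1 occurrence(s) of x with (z + x)
  => ( z + x ) >= 20
stmt 4: z := z * z  -- replace 1 occurrence(s) of z with (z * z)
  => ( ( z * z ) + x ) >= 20
stmt 3: y := 2 - z  -- replace 0 occurrence(s) of y with (2 - z)
  => ( ( z * z ) + x ) >= 20
stmt 2: z := x - y  -- replace 2 occurrence(s) of z with (x - y)
  => ( ( ( x - y ) * ( x - y ) ) + x ) >= 20
stmt 1: z := x * x  -- replace 0 occurrence(s) of z with (x * x)
  => ( ( ( x - y ) * ( x - y ) ) + x ) >= 20

Answer: ( ( ( x - y ) * ( x - y ) ) + x ) >= 20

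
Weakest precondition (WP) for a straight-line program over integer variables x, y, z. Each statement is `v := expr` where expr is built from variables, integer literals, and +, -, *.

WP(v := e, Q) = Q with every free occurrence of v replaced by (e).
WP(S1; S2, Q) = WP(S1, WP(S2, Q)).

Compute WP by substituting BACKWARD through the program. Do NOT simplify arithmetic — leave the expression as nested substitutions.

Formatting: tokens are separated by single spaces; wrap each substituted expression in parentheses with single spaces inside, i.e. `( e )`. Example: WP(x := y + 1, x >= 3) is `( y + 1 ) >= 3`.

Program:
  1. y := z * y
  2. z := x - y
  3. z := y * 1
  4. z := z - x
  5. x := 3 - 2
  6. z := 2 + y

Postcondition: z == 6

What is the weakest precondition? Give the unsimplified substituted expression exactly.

post: z == 6
stmt 6: z := 2 + y  -- replace 1 occurrence(s) of z with (2 + y)
  => ( 2 + y ) == 6
stmt 5: x := 3 - 2  -- replace 0 occurrence(s) of x with (3 - 2)
  => ( 2 + y ) == 6
stmt 4: z := z - x  -- replace 0 occurrence(s) of z with (z - x)
  => ( 2 + y ) == 6
stmt 3: z := y * 1  -- replace 0 occurrence(s) of z with (y * 1)
  => ( 2 + y ) == 6
stmt 2: z := x - y  -- replace 0 occurrence(s) of z with (x - y)
  => ( 2 + y ) == 6
stmt 1: y := z * y  -- replace 1 occurrence(s) of y with (z * y)
  => ( 2 + ( z * y ) ) == 6

Answer: ( 2 + ( z * y ) ) == 6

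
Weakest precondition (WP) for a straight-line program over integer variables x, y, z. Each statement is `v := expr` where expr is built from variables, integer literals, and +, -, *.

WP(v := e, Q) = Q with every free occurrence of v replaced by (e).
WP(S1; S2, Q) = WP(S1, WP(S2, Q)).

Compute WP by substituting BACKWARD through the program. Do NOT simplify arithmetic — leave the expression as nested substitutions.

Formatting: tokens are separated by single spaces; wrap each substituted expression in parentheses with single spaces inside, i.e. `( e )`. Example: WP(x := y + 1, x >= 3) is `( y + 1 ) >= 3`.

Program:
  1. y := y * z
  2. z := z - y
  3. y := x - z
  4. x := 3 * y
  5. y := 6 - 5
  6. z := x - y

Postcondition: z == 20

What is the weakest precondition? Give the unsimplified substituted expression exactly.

post: z == 20
stmt 6: z := x - y  -- replace 1 occurrence(s) of z with (x - y)
  => ( x - y ) == 20
stmt 5: y := 6 - 5  -- replace 1 occurrence(s) of y with (6 - 5)
  => ( x - ( 6 - 5 ) ) == 20
stmt 4: x := 3 * y  -- replace 1 occurrence(s) of x with (3 * y)
  => ( ( 3 * y ) - ( 6 - 5 ) ) == 20
stmt 3: y := x - z  -- replace 1 occurrence(s) of y with (x - z)
  => ( ( 3 * ( x - z ) ) - ( 6 - 5 ) ) == 20
stmt 2: z := z - y  -- replace 1 occurrence(s) of z with (z - y)
  => ( ( 3 * ( x - ( z - y ) ) ) - ( 6 - 5 ) ) == 20
stmt 1: y := y * z  -- replace 1 occurrence(s) of y with (y * z)
  => ( ( 3 * ( x - ( z - ( y * z ) ) ) ) - ( 6 - 5 ) ) == 20

Answer: ( ( 3 * ( x - ( z - ( y * z ) ) ) ) - ( 6 - 5 ) ) == 20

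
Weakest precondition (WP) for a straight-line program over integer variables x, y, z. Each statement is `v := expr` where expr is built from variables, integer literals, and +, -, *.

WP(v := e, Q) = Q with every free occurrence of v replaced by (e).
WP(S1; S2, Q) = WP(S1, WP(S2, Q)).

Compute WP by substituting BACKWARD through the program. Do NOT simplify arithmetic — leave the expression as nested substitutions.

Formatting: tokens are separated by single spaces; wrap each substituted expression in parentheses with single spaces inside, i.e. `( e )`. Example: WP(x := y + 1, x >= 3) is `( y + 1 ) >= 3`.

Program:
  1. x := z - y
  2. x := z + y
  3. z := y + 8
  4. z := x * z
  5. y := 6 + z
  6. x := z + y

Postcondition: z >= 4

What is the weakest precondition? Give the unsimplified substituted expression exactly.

post: z >= 4
stmt 6: x := z + y  -- replace 0 occurrence(s) of x with (z + y)
  => z >= 4
stmt 5: y := 6 + z  -- replace 0 occurrence(s) of y with (6 + z)
  => z >= 4
stmt 4: z := x * z  -- replace 1 occurrence(s) of z with (x * z)
  => ( x * z ) >= 4
stmt 3: z := y + 8  -- replace 1 occurrence(s) of z with (y + 8)
  => ( x * ( y + 8 ) ) >= 4
stmt 2: x := z + y  -- replace 1 occurrence(s) of x with (z + y)
  => ( ( z + y ) * ( y + 8 ) ) >= 4
stmt 1: x := z - y  -- replace 0 occurrence(s) of x with (z - y)
  => ( ( z + y ) * ( y + 8 ) ) >= 4

Answer: ( ( z + y ) * ( y + 8 ) ) >= 4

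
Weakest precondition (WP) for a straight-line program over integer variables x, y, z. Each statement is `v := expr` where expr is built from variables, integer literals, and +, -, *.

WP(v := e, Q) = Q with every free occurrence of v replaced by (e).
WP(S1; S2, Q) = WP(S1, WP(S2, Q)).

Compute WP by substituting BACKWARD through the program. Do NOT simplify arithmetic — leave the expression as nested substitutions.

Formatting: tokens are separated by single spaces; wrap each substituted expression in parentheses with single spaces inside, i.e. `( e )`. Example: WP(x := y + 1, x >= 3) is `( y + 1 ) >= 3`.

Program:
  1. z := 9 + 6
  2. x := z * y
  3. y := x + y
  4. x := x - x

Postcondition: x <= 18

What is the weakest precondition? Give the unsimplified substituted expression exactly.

Answer: ( ( ( 9 + 6 ) * y ) - ( ( 9 + 6 ) * y ) ) <= 18

Derivation:
post: x <= 18
stmt 4: x := x - x  -- replace 1 occurrence(s) of x with (x - x)
  => ( x - x ) <= 18
stmt 3: y := x + y  -- replace 0 occurrence(s) of y with (x + y)
  => ( x - x ) <= 18
stmt 2: x := z * y  -- replace 2 occurrence(s) of x with (z * y)
  => ( ( z * y ) - ( z * y ) ) <= 18
stmt 1: z := 9 + 6  -- replace 2 occurrence(s) of z with (9 + 6)
  => ( ( ( 9 + 6 ) * y ) - ( ( 9 + 6 ) * y ) ) <= 18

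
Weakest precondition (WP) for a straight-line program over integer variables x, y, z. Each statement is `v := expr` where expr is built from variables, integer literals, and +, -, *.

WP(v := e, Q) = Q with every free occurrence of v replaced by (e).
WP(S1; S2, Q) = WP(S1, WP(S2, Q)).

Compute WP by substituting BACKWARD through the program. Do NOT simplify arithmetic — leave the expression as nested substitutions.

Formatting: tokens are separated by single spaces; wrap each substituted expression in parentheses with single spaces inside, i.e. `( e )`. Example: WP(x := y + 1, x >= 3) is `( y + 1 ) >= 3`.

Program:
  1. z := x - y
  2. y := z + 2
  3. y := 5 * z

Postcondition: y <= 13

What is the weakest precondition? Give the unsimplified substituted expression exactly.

Answer: ( 5 * ( x - y ) ) <= 13

Derivation:
post: y <= 13
stmt 3: y := 5 * z  -- replace 1 occurrence(s) of y with (5 * z)
  => ( 5 * z ) <= 13
stmt 2: y := z + 2  -- replace 0 occurrence(s) of y with (z + 2)
  => ( 5 * z ) <= 13
stmt 1: z := x - y  -- replace 1 occurrence(s) of z with (x - y)
  => ( 5 * ( x - y ) ) <= 13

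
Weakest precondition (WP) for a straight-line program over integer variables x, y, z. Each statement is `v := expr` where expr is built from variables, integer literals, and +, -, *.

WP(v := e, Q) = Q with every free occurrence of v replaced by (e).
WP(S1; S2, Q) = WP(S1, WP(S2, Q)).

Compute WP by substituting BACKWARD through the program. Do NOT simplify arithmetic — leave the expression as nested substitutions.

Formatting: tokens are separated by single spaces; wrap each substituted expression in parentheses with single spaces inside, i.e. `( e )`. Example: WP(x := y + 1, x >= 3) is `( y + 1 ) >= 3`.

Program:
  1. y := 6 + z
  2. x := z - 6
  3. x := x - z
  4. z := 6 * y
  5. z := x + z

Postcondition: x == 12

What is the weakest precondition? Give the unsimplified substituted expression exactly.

post: x == 12
stmt 5: z := x + z  -- replace 0 occurrence(s) of z with (x + z)
  => x == 12
stmt 4: z := 6 * y  -- replace 0 occurrence(s) of z with (6 * y)
  => x == 12
stmt 3: x := x - z  -- replace 1 occurrence(s) of x with (x - z)
  => ( x - z ) == 12
stmt 2: x := z - 6  -- replace 1 occurrence(s) of x with (z - 6)
  => ( ( z - 6 ) - z ) == 12
stmt 1: y := 6 + z  -- replace 0 occurrence(s) of y with (6 + z)
  => ( ( z - 6 ) - z ) == 12

Answer: ( ( z - 6 ) - z ) == 12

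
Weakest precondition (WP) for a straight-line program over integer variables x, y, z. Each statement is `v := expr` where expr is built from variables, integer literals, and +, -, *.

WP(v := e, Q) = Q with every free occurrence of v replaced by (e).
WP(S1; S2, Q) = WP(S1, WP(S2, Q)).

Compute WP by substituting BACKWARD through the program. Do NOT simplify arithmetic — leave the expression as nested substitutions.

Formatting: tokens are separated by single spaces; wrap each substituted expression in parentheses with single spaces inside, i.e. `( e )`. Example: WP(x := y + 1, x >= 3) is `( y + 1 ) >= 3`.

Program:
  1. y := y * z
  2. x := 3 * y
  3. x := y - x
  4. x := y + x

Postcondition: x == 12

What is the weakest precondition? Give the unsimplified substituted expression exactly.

Answer: ( ( y * z ) + ( ( y * z ) - ( 3 * ( y * z ) ) ) ) == 12

Derivation:
post: x == 12
stmt 4: x := y + x  -- replace 1 occurrence(s) of x with (y + x)
  => ( y + x ) == 12
stmt 3: x := y - x  -- replace 1 occurrence(s) of x with (y - x)
  => ( y + ( y - x ) ) == 12
stmt 2: x := 3 * y  -- replace 1 occurrence(s) of x with (3 * y)
  => ( y + ( y - ( 3 * y ) ) ) == 12
stmt 1: y := y * z  -- replace 3 occurrence(s) of y with (y * z)
  => ( ( y * z ) + ( ( y * z ) - ( 3 * ( y * z ) ) ) ) == 12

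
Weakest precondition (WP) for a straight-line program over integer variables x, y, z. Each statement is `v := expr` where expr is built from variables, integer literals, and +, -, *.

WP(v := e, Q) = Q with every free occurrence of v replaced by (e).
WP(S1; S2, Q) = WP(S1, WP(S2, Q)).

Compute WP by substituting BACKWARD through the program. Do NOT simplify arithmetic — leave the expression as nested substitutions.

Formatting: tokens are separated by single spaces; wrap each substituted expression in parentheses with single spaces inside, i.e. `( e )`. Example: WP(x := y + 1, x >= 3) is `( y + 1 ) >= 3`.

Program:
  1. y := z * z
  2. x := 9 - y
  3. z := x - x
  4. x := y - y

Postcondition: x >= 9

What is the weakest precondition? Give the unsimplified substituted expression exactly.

post: x >= 9
stmt 4: x := y - y  -- replace 1 occurrence(s) of x with (y - y)
  => ( y - y ) >= 9
stmt 3: z := x - x  -- replace 0 occurrence(s) of z with (x - x)
  => ( y - y ) >= 9
stmt 2: x := 9 - y  -- replace 0 occurrence(s) of x with (9 - y)
  => ( y - y ) >= 9
stmt 1: y := z * z  -- replace 2 occurrence(s) of y with (z * z)
  => ( ( z * z ) - ( z * z ) ) >= 9

Answer: ( ( z * z ) - ( z * z ) ) >= 9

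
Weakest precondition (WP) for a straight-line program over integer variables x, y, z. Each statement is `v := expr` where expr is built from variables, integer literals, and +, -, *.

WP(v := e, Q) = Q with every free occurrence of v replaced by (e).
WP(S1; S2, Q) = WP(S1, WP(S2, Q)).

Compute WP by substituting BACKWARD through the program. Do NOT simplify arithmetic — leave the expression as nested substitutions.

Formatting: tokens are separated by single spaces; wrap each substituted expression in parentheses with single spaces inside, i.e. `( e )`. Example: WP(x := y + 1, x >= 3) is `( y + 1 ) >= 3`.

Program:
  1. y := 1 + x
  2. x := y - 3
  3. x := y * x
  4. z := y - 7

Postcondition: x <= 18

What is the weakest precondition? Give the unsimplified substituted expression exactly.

post: x <= 18
stmt 4: z := y - 7  -- replace 0 occurrence(s) of z with (y - 7)
  => x <= 18
stmt 3: x := y * x  -- replace 1 occurrence(s) of x with (y * x)
  => ( y * x ) <= 18
stmt 2: x := y - 3  -- replace 1 occurrence(s) of x with (y - 3)
  => ( y * ( y - 3 ) ) <= 18
stmt 1: y := 1 + x  -- replace 2 occurrence(s) of y with (1 + x)
  => ( ( 1 + x ) * ( ( 1 + x ) - 3 ) ) <= 18

Answer: ( ( 1 + x ) * ( ( 1 + x ) - 3 ) ) <= 18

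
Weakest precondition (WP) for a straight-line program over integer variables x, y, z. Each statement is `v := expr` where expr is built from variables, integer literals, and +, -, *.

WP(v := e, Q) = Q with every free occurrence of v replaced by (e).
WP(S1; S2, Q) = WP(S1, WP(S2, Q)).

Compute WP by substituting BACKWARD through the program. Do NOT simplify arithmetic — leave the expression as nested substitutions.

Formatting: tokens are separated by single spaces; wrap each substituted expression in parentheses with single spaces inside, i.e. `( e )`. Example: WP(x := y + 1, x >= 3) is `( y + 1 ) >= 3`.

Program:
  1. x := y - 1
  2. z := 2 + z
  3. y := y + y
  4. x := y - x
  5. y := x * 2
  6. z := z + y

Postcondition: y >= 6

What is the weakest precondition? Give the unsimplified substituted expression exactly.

post: y >= 6
stmt 6: z := z + y  -- replace 0 occurrence(s) of z with (z + y)
  => y >= 6
stmt 5: y := x * 2  -- replace 1 occurrence(s) of y with (x * 2)
  => ( x * 2 ) >= 6
stmt 4: x := y - x  -- replace 1 occurrence(s) of x with (y - x)
  => ( ( y - x ) * 2 ) >= 6
stmt 3: y := y + y  -- replace 1 occurrence(s) of y with (y + y)
  => ( ( ( y + y ) - x ) * 2 ) >= 6
stmt 2: z := 2 + z  -- replace 0 occurrence(s) of z with (2 + z)
  => ( ( ( y + y ) - x ) * 2 ) >= 6
stmt 1: x := y - 1  -- replace 1 occurrence(s) of x with (y - 1)
  => ( ( ( y + y ) - ( y - 1 ) ) * 2 ) >= 6

Answer: ( ( ( y + y ) - ( y - 1 ) ) * 2 ) >= 6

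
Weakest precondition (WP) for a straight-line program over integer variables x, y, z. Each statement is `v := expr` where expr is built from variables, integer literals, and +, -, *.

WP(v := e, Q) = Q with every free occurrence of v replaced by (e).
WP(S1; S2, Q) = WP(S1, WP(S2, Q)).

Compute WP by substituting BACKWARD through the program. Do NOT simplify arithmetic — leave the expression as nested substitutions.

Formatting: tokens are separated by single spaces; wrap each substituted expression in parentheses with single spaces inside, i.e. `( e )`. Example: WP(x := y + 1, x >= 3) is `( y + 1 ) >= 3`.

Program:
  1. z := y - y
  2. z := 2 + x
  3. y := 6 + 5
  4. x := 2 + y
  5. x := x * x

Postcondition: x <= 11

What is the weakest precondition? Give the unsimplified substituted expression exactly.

post: x <= 11
stmt 5: x := x * x  -- replace 1 occurrence(s) of x with (x * x)
  => ( x * x ) <= 11
stmt 4: x := 2 + y  -- replace 2 occurrence(s) of x with (2 + y)
  => ( ( 2 + y ) * ( 2 + y ) ) <= 11
stmt 3: y := 6 + 5  -- replace 2 occurrence(s) of y with (6 + 5)
  => ( ( 2 + ( 6 + 5 ) ) * ( 2 + ( 6 + 5 ) ) ) <= 11
stmt 2: z := 2 + x  -- replace 0 occurrence(s) of z with (2 + x)
  => ( ( 2 + ( 6 + 5 ) ) * ( 2 + ( 6 + 5 ) ) ) <= 11
stmt 1: z := y - y  -- replace 0 occurrence(s) of z with (y - y)
  => ( ( 2 + ( 6 + 5 ) ) * ( 2 + ( 6 + 5 ) ) ) <= 11

Answer: ( ( 2 + ( 6 + 5 ) ) * ( 2 + ( 6 + 5 ) ) ) <= 11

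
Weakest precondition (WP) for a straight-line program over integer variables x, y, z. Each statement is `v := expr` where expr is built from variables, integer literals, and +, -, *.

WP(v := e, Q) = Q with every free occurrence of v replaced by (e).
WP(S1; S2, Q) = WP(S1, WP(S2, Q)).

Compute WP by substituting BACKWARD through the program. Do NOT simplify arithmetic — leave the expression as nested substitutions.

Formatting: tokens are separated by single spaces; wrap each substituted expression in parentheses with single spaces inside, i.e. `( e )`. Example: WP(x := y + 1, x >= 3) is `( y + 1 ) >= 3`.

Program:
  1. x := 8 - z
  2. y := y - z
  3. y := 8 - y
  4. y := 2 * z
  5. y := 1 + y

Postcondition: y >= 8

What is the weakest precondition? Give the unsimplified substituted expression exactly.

post: y >= 8
stmt 5: y := 1 + y  -- replace 1 occurrence(s) of y with (1 + y)
  => ( 1 + y ) >= 8
stmt 4: y := 2 * z  -- replace 1 occurrence(s) of y with (2 * z)
  => ( 1 + ( 2 * z ) ) >= 8
stmt 3: y := 8 - y  -- replace 0 occurrence(s) of y with (8 - y)
  => ( 1 + ( 2 * z ) ) >= 8
stmt 2: y := y - z  -- replace 0 occurrence(s) of y with (y - z)
  => ( 1 + ( 2 * z ) ) >= 8
stmt 1: x := 8 - z  -- replace 0 occurrence(s) of x with (8 - z)
  => ( 1 + ( 2 * z ) ) >= 8

Answer: ( 1 + ( 2 * z ) ) >= 8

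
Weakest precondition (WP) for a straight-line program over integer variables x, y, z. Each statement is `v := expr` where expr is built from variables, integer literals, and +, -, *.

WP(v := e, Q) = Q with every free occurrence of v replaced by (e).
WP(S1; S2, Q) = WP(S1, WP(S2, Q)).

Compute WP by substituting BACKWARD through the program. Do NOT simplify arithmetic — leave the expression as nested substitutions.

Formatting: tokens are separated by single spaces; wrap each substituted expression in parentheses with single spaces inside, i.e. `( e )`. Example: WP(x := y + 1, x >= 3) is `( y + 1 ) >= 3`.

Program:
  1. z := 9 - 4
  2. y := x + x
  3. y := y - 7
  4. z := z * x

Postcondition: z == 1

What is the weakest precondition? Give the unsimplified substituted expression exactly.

post: z == 1
stmt 4: z := z * x  -- replace 1 occurrence(s) of z with (z * x)
  => ( z * x ) == 1
stmt 3: y := y - 7  -- replace 0 occurrence(s) of y with (y - 7)
  => ( z * x ) == 1
stmt 2: y := x + x  -- replace 0 occurrence(s) of y with (x + x)
  => ( z * x ) == 1
stmt 1: z := 9 - 4  -- replace 1 occurrence(s) of z with (9 - 4)
  => ( ( 9 - 4 ) * x ) == 1

Answer: ( ( 9 - 4 ) * x ) == 1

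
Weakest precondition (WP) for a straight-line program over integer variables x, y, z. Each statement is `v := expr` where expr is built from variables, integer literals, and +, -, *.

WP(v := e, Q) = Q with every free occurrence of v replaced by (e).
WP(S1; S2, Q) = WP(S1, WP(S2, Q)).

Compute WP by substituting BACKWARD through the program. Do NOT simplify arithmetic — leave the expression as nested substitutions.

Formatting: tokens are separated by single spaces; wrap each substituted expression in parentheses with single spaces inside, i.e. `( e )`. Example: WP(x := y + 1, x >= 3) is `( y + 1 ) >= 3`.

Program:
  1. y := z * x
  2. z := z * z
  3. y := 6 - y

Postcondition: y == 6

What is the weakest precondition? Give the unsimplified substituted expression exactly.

Answer: ( 6 - ( z * x ) ) == 6

Derivation:
post: y == 6
stmt 3: y := 6 - y  -- replace 1 occurrence(s) of y with (6 - y)
  => ( 6 - y ) == 6
stmt 2: z := z * z  -- replace 0 occurrence(s) of z with (z * z)
  => ( 6 - y ) == 6
stmt 1: y := z * x  -- replace 1 occurrence(s) of y with (z * x)
  => ( 6 - ( z * x ) ) == 6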